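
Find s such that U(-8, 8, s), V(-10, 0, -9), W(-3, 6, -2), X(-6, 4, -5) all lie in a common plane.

-7

Coplanarity ⇔ det[UV; UW; UX] = 0.
Expanding, this is linear in s: (-4)s + (-28) = 0.
So s = -7.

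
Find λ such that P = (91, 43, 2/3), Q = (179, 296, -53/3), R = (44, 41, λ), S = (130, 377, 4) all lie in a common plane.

52/3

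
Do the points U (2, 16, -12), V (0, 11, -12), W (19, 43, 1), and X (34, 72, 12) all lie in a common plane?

No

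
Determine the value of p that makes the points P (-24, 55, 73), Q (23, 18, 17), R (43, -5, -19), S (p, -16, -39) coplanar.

31

Coplanarity ⇔ det[PQ; PR; PS] = 0.
Expanding, this is linear in p: (44)p + (-1364) = 0.
So p = 31.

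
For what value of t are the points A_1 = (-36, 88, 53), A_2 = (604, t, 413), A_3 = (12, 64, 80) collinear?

Direction A_1A_3 = (48, -24, 27). From the x-coordinate of A_2, the parameter along the line is τ = (604 − (-36))/48 = 40/3.
Then t = 88 + 40/3·(-24) = -232.

-232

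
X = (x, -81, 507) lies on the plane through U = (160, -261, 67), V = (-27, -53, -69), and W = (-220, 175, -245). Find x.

A normal to the plane is n = UV × UW = (-5600, -6664, -2492).
X lies in the plane iff n · UX = 0.
This gives (-5600)x + (-1400000) = 0, so x = -250.

-250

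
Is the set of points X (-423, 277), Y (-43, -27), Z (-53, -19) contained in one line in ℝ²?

XY = (380, -304), XZ = (370, -296).
Checking proportionality: XZ = 37/38·XY, so the vectors are parallel and the points are collinear.

Yes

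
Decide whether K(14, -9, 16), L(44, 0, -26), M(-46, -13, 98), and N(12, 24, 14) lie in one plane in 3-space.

The four points are coplanar iff the 3×3 determinant with rows KL, KM, KN is zero.
Rows: (30, 9, -42), (-60, -4, 82), (-2, 33, -2).
Expanding along the first row: (30)(-2698) − (9)(284) + (-42)(-1988) = 0.
Zero determinant ⇒ coplanar.

Yes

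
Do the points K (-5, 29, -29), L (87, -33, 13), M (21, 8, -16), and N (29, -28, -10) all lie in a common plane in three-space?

No

With K as base: KL = (92, -62, 42), KM = (26, -21, 13), KN = (34, -57, 19).
KM × KN = (342, -52, -768).
KL · (KM × KN) = 2432.
Since 2432 ≠ 0, the four points are not coplanar.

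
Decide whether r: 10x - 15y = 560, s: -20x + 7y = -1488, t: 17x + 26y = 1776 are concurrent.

Intersecting r and s: solving the 2×2 system gives (x, y) = (80, 16).
Substitute into t: (17)(80) + (26)(16) = 1776.
This equals 1776, so (80, 16) lies on all three lines and they are concurrent.

Yes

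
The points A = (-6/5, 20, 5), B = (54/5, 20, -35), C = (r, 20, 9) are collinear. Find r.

Direction AB = (12, 0, -40). From the z-coordinate of C, the parameter along the line is τ = (9 − 5)/(-40) = -1/10.
Then r = (-6/5) + (-1/10)·(12) = -12/5.

-12/5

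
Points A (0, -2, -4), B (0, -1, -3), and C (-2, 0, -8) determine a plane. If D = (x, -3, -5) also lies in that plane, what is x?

0

A normal to the plane is n = AB × AC = (-6, -2, 2).
D lies in the plane iff n · AD = 0.
This gives (-6)x + (0) = 0, so x = 0.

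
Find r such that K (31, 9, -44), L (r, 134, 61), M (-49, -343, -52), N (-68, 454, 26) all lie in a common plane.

-282

Normal to plane KMN: n = (-21080, 6392, -70448); plane equation n·P = 2503760.
Requiring n·L = 2503760: (-21080)r + (-3440800) = 2503760.
So r = -282.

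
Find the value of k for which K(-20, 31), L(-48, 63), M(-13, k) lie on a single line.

23

The three points are collinear iff det[KL; KM] = 0.
This determinant is linear in k: (-28)k + (644) = 0, so k = 23.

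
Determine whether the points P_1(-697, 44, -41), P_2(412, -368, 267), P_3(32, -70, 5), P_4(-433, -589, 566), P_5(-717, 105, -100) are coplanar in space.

Yes

The plane through P_1, P_2, P_3 has normal n = P_1P_2 × P_1P_3 = (16160, 173518, 173922) and equation n·P = -10759530.
Checking the remaining points: n·P_4 = -10759530, n·P_5 = -10759530.
All equal -10759530, so all 5 points lie in one plane.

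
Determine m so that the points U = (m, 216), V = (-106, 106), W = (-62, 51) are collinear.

Collinearity: (U − V) must be parallel to (W − V) = (44, -55).
Cross-multiplying the components: (m − (-106))·(-55) = (110)·(44).
Solving gives m = -194.

-194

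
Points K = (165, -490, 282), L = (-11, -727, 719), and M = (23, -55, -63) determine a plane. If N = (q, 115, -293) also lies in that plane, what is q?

Coplanarity requires KL · (KM × KN) = 0.
KL = (-176, -237, 437), KM = (-142, 435, -345); the triple product is linear in q with coefficient -108330 and constant term 6969230.
Setting it to zero: q = 193/3.

193/3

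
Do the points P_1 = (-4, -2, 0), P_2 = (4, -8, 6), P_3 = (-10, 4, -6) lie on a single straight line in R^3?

No

P_1P_2 = (8, -6, 6), P_1P_3 = (-6, 6, -6).
Comparing components 3 and 1: (6)(-6) − (8)(-6) = 12 ≠ 0, so P_1P_2 and P_1P_3 are not parallel and the points are not collinear.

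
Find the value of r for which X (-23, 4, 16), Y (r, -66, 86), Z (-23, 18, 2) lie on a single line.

Collinearity requires XY × XZ = 0; each component is linear in r.
The y-component gives (14)r + (322) = 0, so r = -23.
The remaining components then also vanish.

-23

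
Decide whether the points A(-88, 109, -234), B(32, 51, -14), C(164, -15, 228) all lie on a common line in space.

AB = (120, -58, 220), AC = (252, -124, 462).
AB × AC = (484, 0, -264).
The cross product is nonzero, so the points do not lie on one line.

No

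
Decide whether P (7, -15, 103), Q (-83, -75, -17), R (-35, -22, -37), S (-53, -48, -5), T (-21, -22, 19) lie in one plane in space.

Yes

The plane through P, Q, R has normal n = PQ × PR = (7560, -7560, -1890) and equation n·X = -28350.
Checking the remaining points: n·S = -28350, n·T = -28350.
All equal -28350, so all 5 points lie in one plane.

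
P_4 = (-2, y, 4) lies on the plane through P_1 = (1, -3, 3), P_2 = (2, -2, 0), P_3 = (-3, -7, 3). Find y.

-6

The plane through P_1, P_2, P_3 has equation −12x + 12y = -48.
Substituting P_4: (12)y + (24) = -48, so y = -6.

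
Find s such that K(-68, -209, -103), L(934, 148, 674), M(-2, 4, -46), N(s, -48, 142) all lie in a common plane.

Normal to plane KLM: n = (-145152, -5832, 189864); plane equation n·P = -8466768.
Requiring n·N = -8466768: (-145152)s + (27240624) = -8466768.
So s = 246.

246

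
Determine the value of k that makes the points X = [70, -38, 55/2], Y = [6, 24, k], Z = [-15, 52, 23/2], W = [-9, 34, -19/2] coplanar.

Normal to plane XZW: n = (-2178, -1881, 990); plane equation n·P = -53757.
Requiring n·Y = -53757: (990)k + (-58212) = -53757.
So k = 9/2.

9/2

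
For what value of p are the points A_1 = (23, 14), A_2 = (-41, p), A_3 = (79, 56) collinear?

Collinearity: (A_2 − A_1) must be parallel to (A_3 − A_1) = (56, 42).
Cross-multiplying the components: (p − 14)·(56) = (-64)·(42).
Solving gives p = -34.

-34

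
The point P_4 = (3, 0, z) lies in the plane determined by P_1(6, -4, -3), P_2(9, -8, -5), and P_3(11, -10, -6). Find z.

-1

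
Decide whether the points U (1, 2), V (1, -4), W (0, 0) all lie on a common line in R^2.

UV = (0, -6), UW = (-1, -2).
det[UV; UW] = (0)(-2) − (-6)(-1) = -6.
The determinant is nonzero, so they are not collinear.

No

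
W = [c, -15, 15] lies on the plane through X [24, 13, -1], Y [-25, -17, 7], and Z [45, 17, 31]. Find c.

The plane through X, Y, Z has equation −992x + 1736y + 434z = -1674.
Substituting W: (-992)c + (-19530) = -1674, so c = -18.

-18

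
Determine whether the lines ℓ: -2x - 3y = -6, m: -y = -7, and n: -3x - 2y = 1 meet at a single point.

No

Intersecting ℓ and m: solving the 2×2 system gives (x, y) = (-15/2, 7).
Substitute into n: (-3)(-15/2) + (-2)(7) = 17/2.
But n requires 1 ≠ 17/2, so the three lines have no common point.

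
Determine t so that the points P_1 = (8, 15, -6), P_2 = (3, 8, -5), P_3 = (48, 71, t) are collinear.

-14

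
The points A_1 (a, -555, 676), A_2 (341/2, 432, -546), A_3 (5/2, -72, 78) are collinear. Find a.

-317/2

Direction A_2A_3 = (-168, -504, 624). From the y-coordinate of A_1, the parameter along the line is τ = (-555 − 432)/(-504) = 47/24.
Then a = 341/2 + 47/24·(-168) = -317/2.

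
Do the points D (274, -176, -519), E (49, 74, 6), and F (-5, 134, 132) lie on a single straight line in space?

Yes

DE = (-225, 250, 525), DF = (-279, 310, 651).
DE × DF = (0, 0, 0).
The cross product vanishes, so the three points are collinear.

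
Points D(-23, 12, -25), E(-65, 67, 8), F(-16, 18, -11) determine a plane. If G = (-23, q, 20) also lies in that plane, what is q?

47

The plane through D, E, F has equation 572x + 819y − 637z = 12597.
Substituting G: (819)q + (-25896) = 12597, so q = 47.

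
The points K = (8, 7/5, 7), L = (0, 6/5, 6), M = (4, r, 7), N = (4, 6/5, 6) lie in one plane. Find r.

Normal to plane KLN: n = (0, -4, 4/5); plane equation n·P = 0.
Requiring n·M = 0: (-4)r + (28/5) = 0.
So r = 7/5.

7/5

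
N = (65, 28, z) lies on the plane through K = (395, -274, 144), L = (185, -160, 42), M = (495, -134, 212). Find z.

-4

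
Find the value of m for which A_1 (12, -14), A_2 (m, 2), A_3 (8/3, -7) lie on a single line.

Collinearity: (A_2 − A_1) must be parallel to (A_3 − A_1) = (-28/3, 7).
Cross-multiplying the components: (m − 12)·(7) = (16)·(-28/3).
Solving gives m = -28/3.

-28/3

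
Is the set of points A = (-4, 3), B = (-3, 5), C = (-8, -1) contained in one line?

AB = (1, 2), AC = (-4, -4).
If collinear, AC would be a scalar multiple of AB. But (1)·(-4) ≠ (2)·(-4) (difference 4), so they are not parallel; the points are not collinear.

No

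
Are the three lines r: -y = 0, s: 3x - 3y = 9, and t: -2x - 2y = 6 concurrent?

The three lines meet at one point iff the augmented coefficient matrix [aᵢ bᵢ cᵢ] has rank < 3, i.e. its determinant vanishes.
Here the determinant is 36.
Nonzero, so no common point exists.

No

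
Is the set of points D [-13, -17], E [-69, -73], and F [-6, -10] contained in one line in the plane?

DE = (-56, -56), DF = (7, 7).
Twice the signed area of △DEF is (-56)(7) − (-56)(7) = 0.
The triangle is degenerate (zero area), so the points are collinear.

Yes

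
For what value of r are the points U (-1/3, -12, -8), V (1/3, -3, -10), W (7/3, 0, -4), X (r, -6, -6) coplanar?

1

Normal to plane UVW: n = (60, -8, -16); plane equation n·P = 204.
Requiring n·X = 204: (60)r + (144) = 204.
So r = 1.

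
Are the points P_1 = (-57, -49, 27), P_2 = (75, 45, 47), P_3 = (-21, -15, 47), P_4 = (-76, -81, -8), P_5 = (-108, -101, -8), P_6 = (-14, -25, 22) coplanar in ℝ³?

The plane through P_1, P_2, P_3 has normal n = P_1P_2 × P_1P_3 = (1200, -1920, 1104) and equation n·P = 55488.
Checking the remaining points: n·P_4 = 55488, n·P_5 = 55488, n·P_6 = 55488.
All equal 55488, so all 6 points lie in one plane.

Yes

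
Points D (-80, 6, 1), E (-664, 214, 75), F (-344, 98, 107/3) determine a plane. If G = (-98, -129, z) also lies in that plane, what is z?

88

A normal to the plane is n = DE × DF = (1208/3, 2128/3, 1184).
G lies in the plane iff n · DG = 0.
This gives (1184)z + (-104192) = 0, so z = 88.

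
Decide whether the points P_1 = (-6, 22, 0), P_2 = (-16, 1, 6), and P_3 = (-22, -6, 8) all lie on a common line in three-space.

No

P_1P_2 = (-10, -21, 6), P_1P_3 = (-16, -28, 8).
Comparing components 3 and 1: (6)(-16) − (-10)(8) = -16 ≠ 0, so P_1P_2 and P_1P_3 are not parallel and the points are not collinear.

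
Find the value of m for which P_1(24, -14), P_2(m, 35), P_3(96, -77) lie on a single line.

-32

The three points are collinear iff det[P_1P_2; P_1P_3] = 0.
This determinant is linear in m: (-63)m + (-2016) = 0, so m = -32.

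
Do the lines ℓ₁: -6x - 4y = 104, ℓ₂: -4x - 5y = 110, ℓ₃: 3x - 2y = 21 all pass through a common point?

No

The three lines meet at one point iff the augmented coefficient matrix [aᵢ bᵢ cᵢ] has rank < 3, i.e. its determinant vanishes.
Here the determinant is 46.
Nonzero, so no common point exists.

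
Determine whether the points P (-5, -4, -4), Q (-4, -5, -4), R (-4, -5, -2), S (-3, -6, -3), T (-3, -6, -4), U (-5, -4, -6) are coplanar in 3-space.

Yes

The plane through P, Q, R has normal n = PQ × PR = (-2, -2, 0) and equation n·X = 18.
Checking the remaining points: n·S = 18, n·T = 18, n·U = 18.
All equal 18, so all 6 points lie in one plane.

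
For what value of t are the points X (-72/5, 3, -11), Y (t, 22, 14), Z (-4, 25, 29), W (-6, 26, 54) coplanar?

-22/5

Normal to plane XZW: n = (510, -340, 272/5); plane equation n·P = -44812/5.
Requiring n·Y = -44812/5: (510)t + (-33592/5) = -44812/5.
So t = -22/5.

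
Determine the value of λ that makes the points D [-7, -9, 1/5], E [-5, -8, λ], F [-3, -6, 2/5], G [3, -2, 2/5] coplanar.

0

Coplanarity ⇔ det[DE; DF; DG] = 0.
Expanding, this is linear in λ: (-2)λ + (0) = 0.
So λ = 0.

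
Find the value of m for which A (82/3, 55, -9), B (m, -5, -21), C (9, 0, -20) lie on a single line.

22/3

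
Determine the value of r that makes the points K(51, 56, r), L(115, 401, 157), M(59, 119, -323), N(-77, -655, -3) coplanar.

Coplanarity ⇔ det[KL; KM; KN] = 0.
Expanding, this is linear in r: (-4992)r + (-64896) = 0.
So r = -13.

-13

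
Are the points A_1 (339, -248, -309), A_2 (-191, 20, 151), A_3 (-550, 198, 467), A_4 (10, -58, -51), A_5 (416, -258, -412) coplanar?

No

The plane through A_1, A_2, A_3 has normal n = A_1A_2 × A_1A_3 = (2808, 2340, 1872) and equation n·P = -206856.
Checking the remaining points: n·A_4 = -203112, n·A_5 = -206856.
Since n·A_4 = -203112 ≠ -206856, A_4 is off the plane and the points are not all coplanar.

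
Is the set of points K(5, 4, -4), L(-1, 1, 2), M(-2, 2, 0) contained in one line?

No

KL = (-6, -3, 6), KM = (-7, -2, 4).
Comparing components 3 and 1: (6)(-7) − (-6)(4) = -18 ≠ 0, so KL and KM are not parallel and the points are not collinear.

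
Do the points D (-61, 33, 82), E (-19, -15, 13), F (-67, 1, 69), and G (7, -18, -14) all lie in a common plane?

Yes

A normal to the plane through D, E, F is n = DE × DF = (-1584, 960, -1632).
The plane has equation n·P = -5520. For G: n·G = -5520.
Equal, so G lies in the plane and all four are coplanar.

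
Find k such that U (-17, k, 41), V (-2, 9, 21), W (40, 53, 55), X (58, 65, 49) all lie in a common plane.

4

Coplanarity ⇔ det[UV; UW; UX] = 0.
Expanding, this is linear in k: (-864)k + (3456) = 0.
So k = 4.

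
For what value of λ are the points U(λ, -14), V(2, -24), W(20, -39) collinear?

The three points are collinear iff det[UV; UW] = 0.
This determinant is linear in λ: (15)λ + (150) = 0, so λ = -10.

-10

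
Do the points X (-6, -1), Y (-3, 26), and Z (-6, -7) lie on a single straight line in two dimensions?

No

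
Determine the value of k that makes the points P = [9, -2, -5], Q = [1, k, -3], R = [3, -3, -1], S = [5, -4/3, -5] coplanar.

-5/3

Normal to plane PRS: n = (-8/3, -16, -8); plane equation n·X = 48.
Requiring n·Q = 48: (-16)k + (64/3) = 48.
So k = -5/3.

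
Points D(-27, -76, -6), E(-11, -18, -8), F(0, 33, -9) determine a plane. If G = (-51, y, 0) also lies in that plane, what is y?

-74

Coplanarity requires DE · (DF × DG) = 0.
DE = (16, 58, -2), DF = (27, 109, -3); the triple product is linear in y with coefficient -6 and constant term -444.
Setting it to zero: y = -74.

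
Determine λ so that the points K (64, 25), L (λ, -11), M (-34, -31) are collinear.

1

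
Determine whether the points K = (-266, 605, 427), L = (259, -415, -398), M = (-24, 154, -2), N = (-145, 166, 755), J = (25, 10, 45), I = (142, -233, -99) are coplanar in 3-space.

Yes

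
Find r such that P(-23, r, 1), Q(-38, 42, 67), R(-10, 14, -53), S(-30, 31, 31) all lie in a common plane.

24

The points are coplanar iff PQ · (PR × PS) = 0.
Expanding, this is linear in r: (-48)r + (1152) = 0.
So r = 24.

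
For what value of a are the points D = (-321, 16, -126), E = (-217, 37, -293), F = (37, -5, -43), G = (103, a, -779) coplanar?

Coplanarity ⇔ det[DE; DF; DG] = 0.
Expanding, this is linear in a: (-68418)a + (6682158) = 0.
So a = 293/3.

293/3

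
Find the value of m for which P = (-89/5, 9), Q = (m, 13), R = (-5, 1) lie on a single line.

The three points are collinear iff det[PQ; PR] = 0.
This determinant is linear in m: (-8)m + (-968/5) = 0, so m = -121/5.

-121/5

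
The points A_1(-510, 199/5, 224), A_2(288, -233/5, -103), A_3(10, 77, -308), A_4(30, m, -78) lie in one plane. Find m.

5

Normal to plane A_1A_2A_3: n = (290646/5, 254496, 373068/5); plane equation n·P = -14017524/5.
Requiring n·A_4 = -14017524/5: (254496)m + (-20379924/5) = -14017524/5.
So m = 5.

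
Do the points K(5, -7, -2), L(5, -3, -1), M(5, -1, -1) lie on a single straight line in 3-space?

KL = (0, 4, 1), KM = (0, 6, 1).
Comparing components 2 and 3: (4)(1) − (1)(6) = -2 ≠ 0, so KL and KM are not parallel and the points are not collinear.

No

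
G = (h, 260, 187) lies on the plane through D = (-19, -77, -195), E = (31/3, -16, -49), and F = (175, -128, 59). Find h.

-311/3

A normal to the plane is n = DE × DF = (22940, 62620/3, -13330).
G lies in the plane iff n · DG = 0.
This gives (22940)h + (7134340/3) = 0, so h = -311/3.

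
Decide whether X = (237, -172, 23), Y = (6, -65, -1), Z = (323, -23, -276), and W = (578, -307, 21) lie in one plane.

Yes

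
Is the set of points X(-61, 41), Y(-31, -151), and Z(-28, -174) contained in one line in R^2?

XY = (30, -192), XZ = (33, -215).
If collinear, XZ would be a scalar multiple of XY. But (30)·(-215) ≠ (-192)·(33) (difference -114), so they are not parallel; the points are not collinear.

No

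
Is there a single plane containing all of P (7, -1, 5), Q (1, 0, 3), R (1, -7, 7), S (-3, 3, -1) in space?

No

The four points are coplanar iff the 3×3 determinant with rows PQ, PR, PS is zero.
Rows: (-6, 1, -2), (-6, -6, 2), (-10, 4, -6).
Expanding along the first row: (-6)(28) − (1)(56) + (-2)(-84) = -56.
Nonzero ⇒ not coplanar.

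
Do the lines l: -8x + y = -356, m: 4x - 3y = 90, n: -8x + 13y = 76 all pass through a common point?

The three lines meet at one point iff the augmented coefficient matrix [aᵢ bᵢ cᵢ] has rank < 3, i.e. its determinant vanishes.
Here the determinant is 192.
Nonzero, so no common point exists.

No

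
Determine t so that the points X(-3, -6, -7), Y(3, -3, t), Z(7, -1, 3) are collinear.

Collinearity requires XY × XZ = 0; each component is linear in t.
The x-component gives (-5)t + (-5) = 0, so t = -1.
The remaining components then also vanish.

-1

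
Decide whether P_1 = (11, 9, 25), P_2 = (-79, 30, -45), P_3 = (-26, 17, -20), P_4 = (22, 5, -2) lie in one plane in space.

A normal to the plane through P_1, P_2, P_3 is n = P_1P_2 × P_1P_3 = (-385, -1460, 57).
The plane has equation n·P = -15950. For P_4: n·P_4 = -15884.
-15884 ≠ -15950, so P_4 is off the plane.

No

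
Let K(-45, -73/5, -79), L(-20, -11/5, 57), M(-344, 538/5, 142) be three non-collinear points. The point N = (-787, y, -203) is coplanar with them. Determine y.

951/5

Coplanarity requires KL · (KM × KN) = 0.
KL = (25, 62/5, 136), KM = (-299, 611/5, 221); the triple product is linear in y with coefficient -46189 and constant term 43925739/5.
Setting it to zero: y = 951/5.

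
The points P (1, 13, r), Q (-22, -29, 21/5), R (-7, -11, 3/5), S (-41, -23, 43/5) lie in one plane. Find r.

The points are coplanar iff PQ · (PR × PS) = 0.
Expanding, this is linear in r: (-432)r + (-3024/5) = 0.
So r = -7/5.

-7/5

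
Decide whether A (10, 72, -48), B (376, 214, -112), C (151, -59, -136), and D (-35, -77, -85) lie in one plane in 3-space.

The four points are coplanar iff the 3×3 determinant with rows AB, AC, AD is zero.
Rows: (366, 142, -64), (141, -131, -88), (-45, -149, -37).
Expanding along the first row: (366)(-8265) − (142)(-9177) + (-64)(-26904) = 0.
Zero determinant ⇒ coplanar.

Yes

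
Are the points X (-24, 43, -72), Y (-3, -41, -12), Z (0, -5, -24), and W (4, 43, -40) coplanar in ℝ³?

A normal to the plane through X, Y, Z is n = XY × XZ = (-1152, 432, 1008).
The plane has equation n·P = -26352. For W: n·W = -26352.
Equal, so W lies in the plane and all four are coplanar.

Yes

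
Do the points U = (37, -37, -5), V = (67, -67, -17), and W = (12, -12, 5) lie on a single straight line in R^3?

Yes

UV = (30, -30, -12), UW = (-25, 25, 10).
UV × UW = (0, 0, 0).
The cross product vanishes, so the three points are collinear.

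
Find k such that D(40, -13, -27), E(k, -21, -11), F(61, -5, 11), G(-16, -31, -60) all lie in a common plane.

10

Normal to plane DFG: n = (420, -1435, 70); plane equation n·P = 33565.
Requiring n·E = 33565: (420)k + (29365) = 33565.
So k = 10.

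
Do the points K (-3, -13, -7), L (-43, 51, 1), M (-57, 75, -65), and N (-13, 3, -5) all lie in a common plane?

Yes

With K as base: KL = (-40, 64, 8), KM = (-54, 88, -58), KN = (-10, 16, 2).
KM × KN = (1104, 688, 16).
KL · (KM × KN) = 0.
The scalar triple product vanishes, so the four points are coplanar.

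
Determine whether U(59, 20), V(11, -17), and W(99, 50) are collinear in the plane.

No

UV = (-48, -37), UW = (40, 30).
If collinear, UW would be a scalar multiple of UV. But (-48)·(30) ≠ (-37)·(40) (difference 40), so they are not parallel; the points are not collinear.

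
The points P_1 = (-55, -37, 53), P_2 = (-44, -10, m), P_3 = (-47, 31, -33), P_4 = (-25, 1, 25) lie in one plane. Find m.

25

Normal to plane P_1P_3P_4: n = (1364, -2356, -1736); plane equation n·P = -79856.
Requiring n·P_2 = -79856: (-1736)m + (-36456) = -79856.
So m = 25.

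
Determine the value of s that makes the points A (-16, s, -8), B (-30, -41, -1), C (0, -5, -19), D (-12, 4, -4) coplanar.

The points are coplanar iff AB · (AC × AD) = 0.
Expanding, this is linear in s: (234)s + (4680) = 0.
So s = -20.

-20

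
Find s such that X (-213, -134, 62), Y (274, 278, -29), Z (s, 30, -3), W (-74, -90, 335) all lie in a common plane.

The points are coplanar iff XY · (XZ × XW) = 0.
Expanding, this is linear in s: (-116480)s + (-3261440) = 0.
So s = -28.

-28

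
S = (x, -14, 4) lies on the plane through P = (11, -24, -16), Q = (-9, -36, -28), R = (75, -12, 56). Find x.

The plane through P, Q, R has equation −720x + 672y + 528z = -32496.
Substituting S: (-720)x + (-7296) = -32496, so x = 35.

35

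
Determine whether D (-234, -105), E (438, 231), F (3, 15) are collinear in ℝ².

No

DE = (672, 336), DF = (237, 120).
If collinear, DF would be a scalar multiple of DE. But (672)·(120) ≠ (336)·(237) (difference 1008), so they are not parallel; the points are not collinear.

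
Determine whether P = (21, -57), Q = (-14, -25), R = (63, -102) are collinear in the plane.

No

PQ = (-35, 32), PR = (42, -45).
If collinear, PR would be a scalar multiple of PQ. But (-35)·(-45) ≠ (32)·(42) (difference 231), so they are not parallel; the points are not collinear.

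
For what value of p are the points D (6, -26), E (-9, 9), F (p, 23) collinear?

-15

The three points are collinear iff det[DE; DF] = 0.
This determinant is linear in p: (-35)p + (-525) = 0, so p = -15.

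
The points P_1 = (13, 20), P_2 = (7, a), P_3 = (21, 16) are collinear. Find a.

23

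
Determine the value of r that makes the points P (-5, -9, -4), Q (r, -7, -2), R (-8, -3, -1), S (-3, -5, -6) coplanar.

Normal to plane PRS: n = (-24, 0, -24); plane equation n·X = 216.
Requiring n·Q = 216: (-24)r + (48) = 216.
So r = -7.

-7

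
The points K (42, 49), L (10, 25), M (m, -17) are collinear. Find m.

The three points are collinear iff det[KL; KM] = 0.
This determinant is linear in m: (24)m + (1104) = 0, so m = -46.

-46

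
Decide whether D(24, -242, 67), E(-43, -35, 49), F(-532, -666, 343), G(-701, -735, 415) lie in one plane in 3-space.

Yes

With D as base: DE = (-67, 207, -18), DF = (-556, -424, 276), DG = (-725, -493, 348).
DF × DG = (-11484, -6612, -33292).
DE · (DF × DG) = 0.
The scalar triple product vanishes, so the four points are coplanar.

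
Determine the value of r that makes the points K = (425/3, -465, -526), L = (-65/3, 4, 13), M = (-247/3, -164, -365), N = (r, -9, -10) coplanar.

Normal to plane KLM: n = (-86730, -283318/3, 167678/3); plane equation n·P = 6683992/3.
Requiring n·N = 6683992/3: (-86730)r + (873082/3) = 6683992/3.
So r = -67/3.

-67/3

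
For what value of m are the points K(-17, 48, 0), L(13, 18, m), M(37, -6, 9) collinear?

5

Collinearity requires KL × KM = 0; each component is linear in m.
The x-component gives (54)m + (-270) = 0, so m = 5.
The remaining components then also vanish.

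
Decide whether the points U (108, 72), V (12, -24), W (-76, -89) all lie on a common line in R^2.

No

UV = (-96, -96), UW = (-184, -161).
If collinear, UW would be a scalar multiple of UV. But (-96)·(-161) ≠ (-96)·(-184) (difference -2208), so they are not parallel; the points are not collinear.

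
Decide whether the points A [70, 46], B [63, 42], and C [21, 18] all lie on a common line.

Yes

AB = (-7, -4), AC = (-49, -28).
det[AB; AC] = (-7)(-28) − (-4)(-49) = 0.
The determinant is zero, so the points are collinear.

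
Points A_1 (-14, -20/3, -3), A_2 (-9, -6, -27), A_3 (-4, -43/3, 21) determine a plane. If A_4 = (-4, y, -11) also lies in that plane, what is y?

A normal to the plane is n = A_1A_2 × A_1A_3 = (-168, -360, -45).
A_4 lies in the plane iff n · A_1A_4 = 0.
This gives (-360)y + (-3720) = 0, so y = -31/3.

-31/3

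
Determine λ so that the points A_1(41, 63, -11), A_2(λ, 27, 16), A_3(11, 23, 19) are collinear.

Collinearity requires A_1A_2 × A_1A_3 = 0; each component is linear in λ.
The y-component gives (-30)λ + (420) = 0, so λ = 14.
The remaining components then also vanish.

14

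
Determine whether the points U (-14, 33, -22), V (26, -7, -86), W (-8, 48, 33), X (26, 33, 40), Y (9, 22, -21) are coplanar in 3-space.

No

The plane through U, V, W has normal n = UV × UW = (-1240, -2584, 840) and equation n·P = -86392.
Checking the remaining points: n·X = -83912, n·Y = -85648.
Since n·X = -83912 ≠ -86392, X is off the plane and the points are not all coplanar.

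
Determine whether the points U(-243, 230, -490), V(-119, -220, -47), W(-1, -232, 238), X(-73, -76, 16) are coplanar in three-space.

With U as base: UV = (124, -450, 443), UW = (242, -462, 728), UX = (170, -306, 506).
UW × UX = (-11004, 1308, 4488).
UV · (UW × UX) = 35088.
Since 35088 ≠ 0, the four points are not coplanar.

No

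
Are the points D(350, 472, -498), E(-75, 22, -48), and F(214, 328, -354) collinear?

DE = (-425, -450, 450), DF = (-136, -144, 144).
Each component of DF is 8/25 times the corresponding component of DE, so DF = 8/25·DE and the points are collinear.

Yes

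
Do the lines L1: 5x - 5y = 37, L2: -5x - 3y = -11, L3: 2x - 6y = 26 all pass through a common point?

No

Lines aᵢx + bᵢy = cᵢ with pairwise distinct directions are concurrent exactly when det[aᵢ bᵢ cᵢ] = 0.
Here the determinant is 72.
Nonzero, so no common point exists.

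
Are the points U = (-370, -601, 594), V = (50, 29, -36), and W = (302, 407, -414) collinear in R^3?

Yes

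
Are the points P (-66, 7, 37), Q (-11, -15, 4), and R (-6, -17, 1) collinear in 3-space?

PQ = (55, -22, -33), PR = (60, -24, -36).
PQ × PR = (0, 0, 0).
The cross product vanishes, so the three points are collinear.

Yes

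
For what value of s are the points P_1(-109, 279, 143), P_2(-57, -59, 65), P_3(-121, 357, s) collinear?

161

Collinearity requires P_1P_2 × P_1P_3 = 0; each component is linear in s.
The x-component gives (-338)s + (54418) = 0, so s = 161.
The remaining components then also vanish.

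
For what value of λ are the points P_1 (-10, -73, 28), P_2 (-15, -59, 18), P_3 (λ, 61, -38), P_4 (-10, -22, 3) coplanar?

-21/2

Coplanarity ⇔ det[P_1P_2; P_1P_3; P_1P_4] = 0.
Expanding, this is linear in λ: (-160)λ + (-1680) = 0.
So λ = -21/2.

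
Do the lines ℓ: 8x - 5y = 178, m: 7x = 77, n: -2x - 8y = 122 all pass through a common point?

Intersecting ℓ and m: solving the 2×2 system gives (x, y) = (11, -18).
Substitute into n: (-2)(11) + (-8)(-18) = 122.
This equals 122, so (11, -18) lies on all three lines and they are concurrent.

Yes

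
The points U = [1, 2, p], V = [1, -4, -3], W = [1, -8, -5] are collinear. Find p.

Direction VW = (0, -4, -2). From the y-coordinate of U, the parameter along the line is τ = (2 − (-4))/(-4) = -3/2.
Then p = (-3) + (-3/2)·(-2) = 0.

0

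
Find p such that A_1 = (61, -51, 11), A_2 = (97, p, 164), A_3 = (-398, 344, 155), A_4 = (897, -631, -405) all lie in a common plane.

-231

Normal to plane A_1A_3A_4: n = (-80800, -70560, -64000); plane equation n·P = -2034240.
Requiring n·A_2 = -2034240: (-70560)p + (-18333600) = -2034240.
So p = -231.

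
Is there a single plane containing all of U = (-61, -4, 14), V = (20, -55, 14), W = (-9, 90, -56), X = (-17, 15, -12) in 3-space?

A normal to the plane through U, V, W is n = UV × UW = (3570, 5670, 10266).
The plane has equation n·P = -96726. For X: n·X = -98832.
-98832 ≠ -96726, so X is off the plane.

No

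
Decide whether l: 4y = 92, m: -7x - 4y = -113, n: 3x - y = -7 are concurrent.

No

Intersecting l and m: solving the 2×2 system gives (x, y) = (3, 23).
Substitute into n: (3)(3) + (-1)(23) = -14.
But n requires -7 ≠ -14, so the three lines have no common point.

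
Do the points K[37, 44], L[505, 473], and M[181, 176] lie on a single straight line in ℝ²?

KL = (468, 429), KM = (144, 132).
det[KL; KM] = (468)(132) − (429)(144) = 0.
The determinant is zero, so the points are collinear.

Yes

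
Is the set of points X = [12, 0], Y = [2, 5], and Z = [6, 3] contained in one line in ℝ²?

Yes

XY = (-10, 5), XZ = (-6, 3).
Twice the signed area of △XYZ is (-10)(3) − (5)(-6) = 0.
The triangle is degenerate (zero area), so the points are collinear.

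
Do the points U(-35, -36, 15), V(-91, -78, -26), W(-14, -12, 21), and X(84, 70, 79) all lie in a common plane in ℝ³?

No

A normal to the plane through U, V, W is n = UV × UW = (732, -525, -462).
The plane has equation n·P = -13650. For X: n·X = -11760.
-11760 ≠ -13650, so X is off the plane.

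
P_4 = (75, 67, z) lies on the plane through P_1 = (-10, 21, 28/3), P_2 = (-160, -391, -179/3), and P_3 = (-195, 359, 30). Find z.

Coplanarity requires P_1P_2 · (P_1P_3 × P_1P_4) = 0.
P_1P_2 = (-150, -412, -69), P_1P_3 = (-185, 338, 62/3); the triple product is linear in z with coefficient -126920 and constant term 3173000.
Setting it to zero: z = 25.

25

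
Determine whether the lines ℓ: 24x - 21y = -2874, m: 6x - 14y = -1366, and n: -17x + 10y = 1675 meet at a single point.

Yes

Intersecting ℓ and m: solving the 2×2 system gives (x, y) = (-55, 74).
Substitute into n: (-17)(-55) + (10)(74) = 1675.
This equals 1675, so (-55, 74) lies on all three lines and they are concurrent.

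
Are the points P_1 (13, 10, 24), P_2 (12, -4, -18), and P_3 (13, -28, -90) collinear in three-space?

P_1P_2 = (-1, -14, -42), P_1P_3 = (0, -38, -114).
Comparing components 3 and 1: (-42)(0) − (-1)(-114) = -114 ≠ 0, so P_1P_2 and P_1P_3 are not parallel and the points are not collinear.

No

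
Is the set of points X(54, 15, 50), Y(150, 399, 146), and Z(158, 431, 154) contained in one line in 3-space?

Yes

XY = (96, 384, 96), XZ = (104, 416, 104).
XY × XZ = (0, 0, 0).
The cross product vanishes, so the three points are collinear.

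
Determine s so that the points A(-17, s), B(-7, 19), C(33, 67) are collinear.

The three points are collinear iff det[AB; AC] = 0.
This determinant is linear in s: (40)s + (-280) = 0, so s = 7.

7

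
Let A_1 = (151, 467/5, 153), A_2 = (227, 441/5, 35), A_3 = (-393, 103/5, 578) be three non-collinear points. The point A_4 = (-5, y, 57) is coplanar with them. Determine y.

Coplanarity requires A_1A_2 · (A_1A_3 × A_1A_4) = 0.
A_1A_2 = (76, -26/5, -118), A_1A_3 = (-544, -364/5, 425); the triple product is linear in y with coefficient 31892 and constant term -2455684/5.
Setting it to zero: y = 77/5.

77/5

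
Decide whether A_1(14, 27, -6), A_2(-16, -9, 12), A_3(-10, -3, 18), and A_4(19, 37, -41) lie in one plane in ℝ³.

Yes

A normal to the plane through A_1, A_2, A_3 is n = A_1A_2 × A_1A_3 = (-324, 288, 36).
The plane has equation n·P = 3024. For A_4: n·A_4 = 3024.
Equal, so A_4 lies in the plane and all four are coplanar.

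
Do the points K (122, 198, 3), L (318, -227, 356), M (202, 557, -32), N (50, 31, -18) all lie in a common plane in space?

The four points are coplanar iff the 3×3 determinant with rows KL, KM, KN is zero.
Rows: (196, -425, 353), (80, 359, -35), (-72, -167, -21).
Expanding along the first row: (196)(-13384) − (-425)(-4200) + (353)(12488) = 0.
Zero determinant ⇒ coplanar.

Yes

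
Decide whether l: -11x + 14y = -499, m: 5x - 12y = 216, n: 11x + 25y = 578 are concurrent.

Intersecting l and m: solving the 2×2 system gives (x, y) = (1482/31, 119/62).
Substitute into n: (11)(1482/31) + (25)(119/62) = 35579/62.
But n requires 578 ≠ 35579/62, so the three lines have no common point.

No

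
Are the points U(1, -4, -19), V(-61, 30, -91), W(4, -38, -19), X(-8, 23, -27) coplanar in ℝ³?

No

A normal to the plane through U, V, W is n = UV × UW = (-2448, -216, 2006).
The plane has equation n·P = -39698. For X: n·X = -39546.
-39546 ≠ -39698, so X is off the plane.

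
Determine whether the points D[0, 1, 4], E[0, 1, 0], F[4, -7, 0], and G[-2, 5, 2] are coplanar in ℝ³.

Yes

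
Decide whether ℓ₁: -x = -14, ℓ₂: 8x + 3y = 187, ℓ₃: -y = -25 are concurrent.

Yes

Lines aᵢx + bᵢy = cᵢ with pairwise distinct directions are concurrent exactly when det[aᵢ bᵢ cᵢ] = 0.
Here the determinant is 0.
It vanishes, so the lines are concurrent at (14, 25).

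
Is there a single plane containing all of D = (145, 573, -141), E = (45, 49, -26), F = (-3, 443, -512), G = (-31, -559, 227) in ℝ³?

No

A normal to the plane through D, E, F is n = DE × DF = (209354, -54120, -64552).
The plane has equation n·P = 8447402. For G: n·G = 9109802.
9109802 ≠ 8447402, so G is off the plane.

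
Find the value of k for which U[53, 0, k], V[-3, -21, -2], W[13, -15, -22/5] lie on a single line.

-52/5

Collinearity requires UV × UW = 0; each component is linear in k.
The x-component gives (6)k + (312/5) = 0, so k = -52/5.
The remaining components then also vanish.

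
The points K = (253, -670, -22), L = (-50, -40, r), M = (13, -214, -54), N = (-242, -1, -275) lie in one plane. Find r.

Normal to plane KMN: n = (-93960, -44880, 65160); plane equation n·P = 4864200.
Requiring n·L = 4864200: (65160)r + (6493200) = 4864200.
So r = -25.

-25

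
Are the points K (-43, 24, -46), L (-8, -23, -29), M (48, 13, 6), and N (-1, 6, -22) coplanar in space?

The four points are coplanar iff the 3×3 determinant with rows KL, KM, KN is zero.
Rows: (35, -47, 17), (91, -11, 52), (42, -18, 24).
Expanding along the first row: (35)(672) − (-47)(0) + (17)(-1176) = 3528.
Nonzero ⇒ not coplanar.

No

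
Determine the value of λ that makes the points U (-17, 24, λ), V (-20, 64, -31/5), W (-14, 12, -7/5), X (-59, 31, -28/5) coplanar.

-13/5

Coplanarity ⇔ det[UV; UW; UX] = 0.
Expanding, this is linear in λ: (2226)λ + (28938/5) = 0.
So λ = -13/5.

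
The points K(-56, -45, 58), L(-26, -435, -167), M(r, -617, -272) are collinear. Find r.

Collinearity requires KL × KM = 0; each component is linear in r.
The y-component gives (-225)r + (-2700) = 0, so r = -12.
The remaining components then also vanish.

-12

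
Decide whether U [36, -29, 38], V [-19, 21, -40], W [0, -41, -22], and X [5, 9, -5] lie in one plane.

No

The four points are coplanar iff the 3×3 determinant with rows UV, UW, UX is zero.
Rows: (-55, 50, -78), (-36, -12, -60), (-31, 38, -43).
Expanding along the first row: (-55)(2796) − (50)(-312) + (-78)(-1740) = -2460.
Nonzero ⇒ not coplanar.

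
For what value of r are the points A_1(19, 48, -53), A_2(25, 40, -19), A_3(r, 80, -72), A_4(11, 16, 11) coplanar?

The points are coplanar iff A_1A_2 · (A_1A_3 × A_1A_4) = 0.
Expanding, this is linear in r: (-576)r + (27072) = 0.
So r = 47.

47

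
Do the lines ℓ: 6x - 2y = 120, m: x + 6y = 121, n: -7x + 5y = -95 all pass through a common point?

Intersecting ℓ and m: solving the 2×2 system gives (x, y) = (481/19, 303/19).
Substitute into n: (-7)(481/19) + (5)(303/19) = -1852/19.
But n requires -95 ≠ -1852/19, so the three lines have no common point.

No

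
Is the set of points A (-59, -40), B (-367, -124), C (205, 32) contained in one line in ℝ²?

Yes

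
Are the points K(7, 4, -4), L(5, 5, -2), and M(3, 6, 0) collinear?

KL = (-2, 1, 2), KM = (-4, 2, 4).
Each component of KM is 2 times the corresponding component of KL, so KM = 2·KL and the points are collinear.

Yes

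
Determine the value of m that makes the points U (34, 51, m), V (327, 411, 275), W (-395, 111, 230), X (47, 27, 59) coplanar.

The points are coplanar iff UV · (UW × UX) = 0.
Expanding, this is linear in m: (-193248)m + (15459840) = 0.
So m = 80.

80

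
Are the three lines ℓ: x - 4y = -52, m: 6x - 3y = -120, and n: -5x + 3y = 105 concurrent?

No

Lines aᵢx + bᵢy = cᵢ with pairwise distinct directions are concurrent exactly when det[aᵢ bᵢ cᵢ] = 0.
Here the determinant is 9.
Nonzero, so no common point exists.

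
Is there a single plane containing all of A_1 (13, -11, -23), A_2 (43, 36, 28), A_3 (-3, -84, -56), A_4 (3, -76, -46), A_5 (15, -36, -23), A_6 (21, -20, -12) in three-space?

The plane through A_1, A_2, A_3 has normal n = A_1A_2 × A_1A_3 = (2172, 174, -1438) and equation n·P = 59396.
Checking the remaining points: n·A_4 = 59440, n·A_5 = 59390, n·A_6 = 59388.
Since n·A_4 = 59440 ≠ 59396, A_4 is off the plane and the points are not all coplanar.

No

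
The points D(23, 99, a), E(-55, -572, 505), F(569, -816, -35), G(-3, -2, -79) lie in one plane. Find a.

Coplanarity ⇔ det[DE; DF; DG] = 0.
Expanding, this is linear in a: (-368368)a + (-74778704) = 0.
So a = -203.

-203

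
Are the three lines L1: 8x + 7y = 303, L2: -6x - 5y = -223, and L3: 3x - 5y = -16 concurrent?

Intersecting L1 and L2: solving the 2×2 system gives (x, y) = (23, 17).
Substitute into L3: (3)(23) + (-5)(17) = -16.
This equals -16, so (23, 17) lies on all three lines and they are concurrent.

Yes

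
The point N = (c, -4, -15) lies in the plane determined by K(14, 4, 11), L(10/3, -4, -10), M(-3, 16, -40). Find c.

4/3

The plane through K, L, M has equation 660x − 187y − 264z = 5588.
Substituting N: (660)c + (4708) = 5588, so c = 4/3.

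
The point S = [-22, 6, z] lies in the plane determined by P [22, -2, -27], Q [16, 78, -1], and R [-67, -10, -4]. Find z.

-12

A normal to the plane is n = PQ × PR = (2048, -2176, 7168).
S lies in the plane iff n · PS = 0.
This gives (7168)z + (86016) = 0, so z = -12.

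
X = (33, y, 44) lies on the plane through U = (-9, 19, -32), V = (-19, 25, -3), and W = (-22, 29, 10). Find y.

The plane through U, V, W has equation −38x + 43y − 22z = 1863.
Substituting X: (43)y + (-2222) = 1863, so y = 95.

95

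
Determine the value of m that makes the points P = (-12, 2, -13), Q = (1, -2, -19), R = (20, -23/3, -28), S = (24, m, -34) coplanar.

Normal to plane PQR: n = (2, 3, 7/3); plane equation n·X = -145/3.
Requiring n·S = -145/3: (3)m + (-94/3) = -145/3.
So m = -17/3.

-17/3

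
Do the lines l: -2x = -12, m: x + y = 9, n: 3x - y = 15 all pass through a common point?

Yes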